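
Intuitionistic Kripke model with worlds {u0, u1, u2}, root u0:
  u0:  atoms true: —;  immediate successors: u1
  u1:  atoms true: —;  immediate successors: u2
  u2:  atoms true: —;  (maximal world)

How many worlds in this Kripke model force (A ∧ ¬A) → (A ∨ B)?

u0: forces it.
u1: forces it.
u2: forces it.
Worlds forcing the formula: {u0, u1, u2}.

3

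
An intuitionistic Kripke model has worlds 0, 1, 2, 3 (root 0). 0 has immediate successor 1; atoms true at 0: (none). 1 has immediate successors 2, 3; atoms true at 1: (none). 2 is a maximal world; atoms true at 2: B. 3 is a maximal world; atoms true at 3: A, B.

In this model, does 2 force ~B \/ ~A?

2 ||- ~B \/ ~A via the disjunct ~A.

Yes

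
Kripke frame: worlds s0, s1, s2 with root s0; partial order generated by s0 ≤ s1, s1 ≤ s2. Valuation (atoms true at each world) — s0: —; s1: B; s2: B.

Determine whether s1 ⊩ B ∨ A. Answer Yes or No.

s1 ⊩ B ∨ A via the disjunct B.

Yes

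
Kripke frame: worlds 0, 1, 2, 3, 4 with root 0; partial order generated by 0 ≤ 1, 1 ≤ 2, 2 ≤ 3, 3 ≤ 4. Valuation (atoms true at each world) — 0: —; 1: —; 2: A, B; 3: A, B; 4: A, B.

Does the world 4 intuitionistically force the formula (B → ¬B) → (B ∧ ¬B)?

4 ⊩ (B → ¬B) → (B ∧ ¬B) vacuously: no world accessible from 4 forces the antecedent B → ¬B.

Yes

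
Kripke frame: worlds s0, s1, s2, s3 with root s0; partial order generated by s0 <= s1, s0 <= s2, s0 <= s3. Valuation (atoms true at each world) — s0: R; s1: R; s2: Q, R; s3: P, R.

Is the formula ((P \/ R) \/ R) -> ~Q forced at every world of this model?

No

Not every world: s0 ||-/- ((P \/ R) \/ R) -> ~Q.
s0 ||-/- ((P \/ R) \/ R) -> ~Q: already at s0 itself, s0 ||- (P \/ R) \/ R but s0 ||-/- ~Q.
s0 ||-/- ~Q since s2 is accessible from s0 and s2 ||- Q.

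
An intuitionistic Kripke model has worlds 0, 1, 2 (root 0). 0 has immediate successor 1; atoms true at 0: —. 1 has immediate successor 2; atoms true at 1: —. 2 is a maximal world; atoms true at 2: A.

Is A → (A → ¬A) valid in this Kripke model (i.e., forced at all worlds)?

Not every world: 0 ⊮ A → (A → ¬A).
0 ⊮ A → (A → ¬A): at the accessible world 2, 2 ⊩ A but 2 ⊮ A → ¬A.
2 ⊮ A → ¬A: already at 2 itself, 2 ⊩ A but 2 ⊮ ¬A.

No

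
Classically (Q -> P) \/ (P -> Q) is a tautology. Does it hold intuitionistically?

No

This is the Gödel–Dummett linearity axiom, which is not intuitionistically valid.
A Kripke countermodel: worlds s0, s1, s2; order generated by s0 <= s1, s0 <= s2; atoms true at each world — s0:{}; s1:{Q}; s2:{P}.
s0 ||-/- (Q -> P) \/ (P -> Q): neither disjunct is forced at s0.
s0 ||-/- Q -> P: at the accessible world s1, s1 ||- Q but s1 ||-/- P.
s1 lacks atom P, so s1 ||-/- P.
So the root s0 does not force the formula.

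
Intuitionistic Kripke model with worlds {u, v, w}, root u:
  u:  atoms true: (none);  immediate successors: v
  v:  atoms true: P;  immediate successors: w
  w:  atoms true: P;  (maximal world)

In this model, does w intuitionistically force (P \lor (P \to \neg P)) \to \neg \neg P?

Yes

w \Vdash (P \lor (P \to \neg P)) \to \neg \neg P: every world accessible from w that forces P \lor (P \to \neg P) (namely w) also forces \neg \neg P.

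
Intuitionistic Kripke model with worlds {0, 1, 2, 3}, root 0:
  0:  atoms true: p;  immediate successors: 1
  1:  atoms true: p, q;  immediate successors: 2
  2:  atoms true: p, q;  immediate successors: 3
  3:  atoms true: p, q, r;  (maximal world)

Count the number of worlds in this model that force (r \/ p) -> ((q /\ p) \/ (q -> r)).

0: does not force it — 0 ||-/- (r \/ p) -> ((q /\ p) \/ (q -> r)): already at 0 itself, 0 ||- r \/ p but 0 ||-/- (q /\ p) \/ (q -> r).
1: forces it.
2: forces it.
3: forces it.
Worlds forcing the formula: {1, 2, 3}.

3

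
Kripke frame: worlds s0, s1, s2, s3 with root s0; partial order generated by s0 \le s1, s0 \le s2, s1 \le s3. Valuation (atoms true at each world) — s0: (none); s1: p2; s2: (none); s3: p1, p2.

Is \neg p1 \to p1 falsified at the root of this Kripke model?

Yes

s0 \nVdash \neg p1 \to p1: at the accessible world s2, s2 \Vdash \neg p1 but s2 \nVdash p1.
s2 lacks atom p1, so s2 \nVdash p1.
So the root s0 does not force \neg p1 \to p1; the model is a countermodel.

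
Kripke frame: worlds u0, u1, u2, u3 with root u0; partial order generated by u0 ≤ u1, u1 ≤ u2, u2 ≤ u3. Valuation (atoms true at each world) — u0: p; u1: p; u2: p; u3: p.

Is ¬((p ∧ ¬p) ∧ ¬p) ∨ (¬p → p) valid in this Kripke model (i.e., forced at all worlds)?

Yes

u0 ⊩ ¬((p ∧ ¬p) ∧ ¬p) ∨ (¬p → p) via the disjunct ¬((p ∧ ¬p) ∧ ¬p).
Since the root u0 forces ¬((p ∧ ¬p) ∧ ¬p) ∨ (¬p → p) and forcing is persistent (monotone upward), every world forces it.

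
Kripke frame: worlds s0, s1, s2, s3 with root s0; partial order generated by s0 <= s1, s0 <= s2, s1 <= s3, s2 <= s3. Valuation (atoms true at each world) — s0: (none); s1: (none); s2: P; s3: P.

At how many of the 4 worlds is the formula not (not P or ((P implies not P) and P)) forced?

4

s0: forces it.
s1: forces it.
s2: forces it.
s3: forces it.
Worlds forcing the formula: {s0, s1, s2, s3}.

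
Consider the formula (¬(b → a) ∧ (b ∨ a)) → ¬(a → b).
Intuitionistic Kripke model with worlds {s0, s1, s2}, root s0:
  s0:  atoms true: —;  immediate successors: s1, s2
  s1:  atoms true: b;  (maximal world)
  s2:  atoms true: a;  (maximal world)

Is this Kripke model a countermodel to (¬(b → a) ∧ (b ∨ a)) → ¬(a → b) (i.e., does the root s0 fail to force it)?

s0 ⊮ (¬(b → a) ∧ (b ∨ a)) → ¬(a → b): at the accessible world s1, s1 ⊩ ¬(b → a) ∧ (b ∨ a) but s1 ⊮ ¬(a → b).
s1 ⊮ ¬(a → b) since s1 is accessible from s1 and s1 ⊩ a → b.
s1 ⊩ a → b vacuously: no world accessible from s1 forces the antecedent a.
So the root s0 does not force (¬(b → a) ∧ (b ∨ a)) → ¬(a → b); the model is a countermodel.

Yes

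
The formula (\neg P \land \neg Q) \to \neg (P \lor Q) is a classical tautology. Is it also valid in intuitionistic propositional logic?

This is a constructively valid De Morgan direction (conjunction of negations to negated disjunction), which is intuitionistically derivable.
If both \neg P and \neg Q hold at a world, no accessible world forces P or forces Q, so none forces P \lor Q.

Yes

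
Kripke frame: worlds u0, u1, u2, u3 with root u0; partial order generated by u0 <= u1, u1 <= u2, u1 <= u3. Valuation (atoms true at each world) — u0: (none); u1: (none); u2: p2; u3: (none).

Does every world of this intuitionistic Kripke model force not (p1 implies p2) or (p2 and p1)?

No

Not every world: u0 does not force not (p1 implies p2) or (p2 and p1).
u0 does not force not (p1 implies p2) or (p2 and p1): neither disjunct is forced at u0.
u0 does not force not (p1 implies p2) since u0 is accessible from u0 and u0 forces p1 implies p2.
u0 forces p1 implies p2 vacuously: no world accessible from u0 forces the antecedent p1.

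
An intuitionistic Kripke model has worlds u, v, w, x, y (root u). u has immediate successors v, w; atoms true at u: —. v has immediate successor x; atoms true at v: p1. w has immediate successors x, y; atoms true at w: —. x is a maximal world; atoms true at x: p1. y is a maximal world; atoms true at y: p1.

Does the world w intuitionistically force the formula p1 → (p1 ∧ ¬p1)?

No

w ⊮ p1 → (p1 ∧ ¬p1): at the accessible world x, x ⊩ p1 but x ⊮ p1 ∧ ¬p1.
x ⊮ p1 ∧ ¬p1 since x fails ¬p1.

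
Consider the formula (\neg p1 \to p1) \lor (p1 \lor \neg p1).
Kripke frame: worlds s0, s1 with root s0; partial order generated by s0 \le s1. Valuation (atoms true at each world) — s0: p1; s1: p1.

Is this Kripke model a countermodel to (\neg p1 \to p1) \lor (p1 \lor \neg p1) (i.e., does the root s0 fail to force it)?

No

s0 \Vdash (\neg p1 \to p1) \lor (p1 \lor \neg p1) via the disjunct \neg p1 \to p1.
So the root s0 forces (\neg p1 \to p1) \lor (p1 \lor \neg p1); the model is not a countermodel.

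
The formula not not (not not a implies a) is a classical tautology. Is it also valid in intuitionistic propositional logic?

Yes

This is the double negation of double-negation elimination, which is intuitionistically derivable.
By Glivenko's theorem the double negation of any classical propositional tautology is intuitionistically provable; not not a implies a is classically a tautology.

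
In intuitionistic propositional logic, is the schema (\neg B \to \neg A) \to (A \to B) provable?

No

This is the converse of contraposition, which is not intuitionistically valid.
A Kripke countermodel: worlds u0, u1; order generated by u0 \le u1; atoms true at each world — u0:{A}; u1:{A,B}.
u0 \nVdash (\neg B \to \neg A) \to (A \to B): already at u0 itself, u0 \Vdash \neg B \to \neg A but u0 \nVdash A \to B.
u0 \nVdash A \to B: already at u0 itself, u0 \Vdash A but u0 \nVdash B.
u0 lacks atom B, so u0 \nVdash B.
So the root u0 does not force the formula.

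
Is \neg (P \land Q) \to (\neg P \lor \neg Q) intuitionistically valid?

No

This is the constructively invalid direction of De Morgan's law for conjunction, which is not intuitionistically valid.
A Kripke countermodel: worlds u0, u1, u2; order generated by u0 \le u1, u0 \le u2; atoms true at each world — u0:{}; u1:{P}; u2:{Q}.
u0 \nVdash \neg (P \land Q) \to (\neg P \lor \neg Q): already at u0 itself, u0 \Vdash \neg (P \land Q) but u0 \nVdash \neg P \lor \neg Q.
u0 \nVdash \neg P \lor \neg Q: neither disjunct is forced at u0.
u0 \nVdash \neg P since u1 is accessible from u0 and u1 \Vdash P.
So the root u0 does not force the formula.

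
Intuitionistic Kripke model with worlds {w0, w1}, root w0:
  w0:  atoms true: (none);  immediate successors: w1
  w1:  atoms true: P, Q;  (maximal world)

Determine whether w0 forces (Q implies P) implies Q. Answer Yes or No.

w0 does not force (Q implies P) implies Q: already at w0 itself, w0 forces Q implies P but w0 does not force Q.
w0 lacks atom Q, so w0 does not force Q.

No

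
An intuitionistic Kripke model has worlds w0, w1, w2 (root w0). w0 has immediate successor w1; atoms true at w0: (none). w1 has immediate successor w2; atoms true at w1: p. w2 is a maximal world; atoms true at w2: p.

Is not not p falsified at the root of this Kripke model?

w0 forces not not p: no world accessible from w0 forces not p.
So the root w0 forces not not p; the model is not a countermodel.

No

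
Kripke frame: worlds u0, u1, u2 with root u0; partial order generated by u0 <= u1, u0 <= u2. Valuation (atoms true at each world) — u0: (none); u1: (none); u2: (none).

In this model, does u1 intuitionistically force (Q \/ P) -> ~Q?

Yes

u1 ||- (Q \/ P) -> ~Q vacuously: no world accessible from u1 forces the antecedent Q \/ P.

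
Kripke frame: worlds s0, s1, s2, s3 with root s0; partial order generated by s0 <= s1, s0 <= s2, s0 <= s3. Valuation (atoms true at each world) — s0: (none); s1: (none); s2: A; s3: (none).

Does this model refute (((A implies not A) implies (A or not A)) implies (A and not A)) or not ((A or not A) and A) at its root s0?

Yes

s0 does not force (((A implies not A) implies (A or not A)) implies (A and not A)) or not ((A or not A) and A): neither disjunct is forced at s0.
s0 does not force ((A implies not A) implies (A or not A)) implies (A and not A): already at s0 itself, s0 forces (A implies not A) implies (A or not A) but s0 does not force A and not A.
s0 does not force A and not A since s0 fails A.
So the root s0 does not force (((A implies not A) implies (A or not A)) implies (A and not A)) or not ((A or not A) and A); the model is a countermodel.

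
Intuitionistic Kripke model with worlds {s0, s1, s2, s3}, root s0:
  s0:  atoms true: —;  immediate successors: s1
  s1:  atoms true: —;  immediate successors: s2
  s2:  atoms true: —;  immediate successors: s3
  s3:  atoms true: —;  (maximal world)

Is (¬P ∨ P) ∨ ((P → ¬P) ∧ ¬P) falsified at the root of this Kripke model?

s0 ⊩ (¬P ∨ P) ∨ ((P → ¬P) ∧ ¬P) via the disjunct ¬P ∨ P.
So the root s0 forces (¬P ∨ P) ∨ ((P → ¬P) ∧ ¬P); the model is not a countermodel.

No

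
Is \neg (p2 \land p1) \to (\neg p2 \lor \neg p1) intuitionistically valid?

No

This is the constructively invalid direction of De Morgan's law for conjunction, which is not intuitionistically valid.
A Kripke countermodel: worlds u, v, w; order generated by u \le v, u \le w; atoms true at each world — u:{}; v:{p2}; w:{p1}.
u \nVdash \neg (p2 \land p1) \to (\neg p2 \lor \neg p1): already at u itself, u \Vdash \neg (p2 \land p1) but u \nVdash \neg p2 \lor \neg p1.
u \nVdash \neg p2 \lor \neg p1: neither disjunct is forced at u.
u \nVdash \neg p2 since v is accessible from u and v \Vdash p2.
So the root u does not force the formula.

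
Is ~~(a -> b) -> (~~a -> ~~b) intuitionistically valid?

Yes

This is the distribution of double negation over implication, which is intuitionistically derivable.
Assume ~~(a -> b) and ~~a; suppose ~b. Then a -> b would give ~a (by contraposition), contradicting ~~a; so ~(a -> b), contradicting ~~(a -> b). Hence ~~b.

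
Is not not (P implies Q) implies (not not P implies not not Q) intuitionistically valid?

This is the distribution of double negation over implication, which is intuitionistically derivable.
Assume not not (P implies Q) and not not P; suppose not Q. Then P implies Q would give not P (by contraposition), contradicting not not P; so not (P implies Q), contradicting not not (P implies Q). Hence not not Q.

Yes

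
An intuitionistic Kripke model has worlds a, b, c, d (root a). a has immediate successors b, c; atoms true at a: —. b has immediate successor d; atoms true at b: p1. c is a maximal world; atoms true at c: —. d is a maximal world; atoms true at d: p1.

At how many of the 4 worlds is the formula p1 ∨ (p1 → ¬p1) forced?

3

a: does not force it — a ⊮ p1 ∨ (p1 → ¬p1): neither disjunct is forced at a.
b: forces it.
c: forces it.
d: forces it.
Worlds forcing the formula: {b, c, d}.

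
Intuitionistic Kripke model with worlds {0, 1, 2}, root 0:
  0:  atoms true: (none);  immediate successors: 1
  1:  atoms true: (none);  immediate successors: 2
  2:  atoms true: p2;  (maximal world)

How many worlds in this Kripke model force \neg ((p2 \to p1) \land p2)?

3

0: forces it.
1: forces it.
2: forces it.
Worlds forcing the formula: {0, 1, 2}.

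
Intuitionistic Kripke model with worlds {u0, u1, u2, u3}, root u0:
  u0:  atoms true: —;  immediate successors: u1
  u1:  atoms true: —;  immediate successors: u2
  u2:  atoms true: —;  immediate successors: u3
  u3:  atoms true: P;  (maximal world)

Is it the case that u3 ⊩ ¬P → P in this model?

Yes

u3 ⊩ ¬P → P vacuously: no world accessible from u3 forces the antecedent ¬P.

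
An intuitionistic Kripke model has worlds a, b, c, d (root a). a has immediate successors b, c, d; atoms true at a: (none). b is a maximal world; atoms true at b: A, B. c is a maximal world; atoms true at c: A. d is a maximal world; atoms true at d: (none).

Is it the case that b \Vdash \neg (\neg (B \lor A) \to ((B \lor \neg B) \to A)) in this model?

No

b \nVdash \neg (\neg (B \lor A) \to ((B \lor \neg B) \to A)) since b is accessible from b and b \Vdash \neg (B \lor A) \to ((B \lor \neg B) \to A).
b \Vdash \neg (B \lor A) \to ((B \lor \neg B) \to A) vacuously: no world accessible from b forces the antecedent \neg (B \lor A).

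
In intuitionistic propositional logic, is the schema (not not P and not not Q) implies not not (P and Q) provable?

This is the distribution of double negation over conjunction, which is intuitionistically derivable.
Assume not not P, not not Q, and not (P and Q). From P we'd get not Q (since P and Q is refuted), contradicting not not Q; so not P, contradicting not not P.

Yes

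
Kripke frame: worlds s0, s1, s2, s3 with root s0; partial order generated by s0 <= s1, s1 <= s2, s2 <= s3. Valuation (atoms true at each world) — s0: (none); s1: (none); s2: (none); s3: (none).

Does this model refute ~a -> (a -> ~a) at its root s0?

No

s0 ||- ~a -> (a -> ~a): every world accessible from s0 that forces ~a (namely s0, s1, s2, s3) also forces a -> ~a.
So the root s0 forces ~a -> (a -> ~a); the model is not a countermodel.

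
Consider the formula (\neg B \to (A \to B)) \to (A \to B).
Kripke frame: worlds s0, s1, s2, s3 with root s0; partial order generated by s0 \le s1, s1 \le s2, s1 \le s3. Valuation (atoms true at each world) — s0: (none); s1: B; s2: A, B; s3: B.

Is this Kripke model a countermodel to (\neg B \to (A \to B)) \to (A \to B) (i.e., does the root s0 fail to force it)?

s0 \Vdash (\neg B \to (A \to B)) \to (A \to B): every world accessible from s0 that forces \neg B \to (A \to B) (namely s0, s1, s2, s3) also forces A \to B.
So the root s0 forces (\neg B \to (A \to B)) \to (A \to B); the model is not a countermodel.

No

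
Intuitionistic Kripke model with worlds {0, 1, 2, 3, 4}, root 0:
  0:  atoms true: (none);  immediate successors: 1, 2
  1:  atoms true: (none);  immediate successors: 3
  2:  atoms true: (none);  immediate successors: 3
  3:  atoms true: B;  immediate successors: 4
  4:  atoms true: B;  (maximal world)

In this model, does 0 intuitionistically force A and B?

0 does not force A and B since 0 fails A.

No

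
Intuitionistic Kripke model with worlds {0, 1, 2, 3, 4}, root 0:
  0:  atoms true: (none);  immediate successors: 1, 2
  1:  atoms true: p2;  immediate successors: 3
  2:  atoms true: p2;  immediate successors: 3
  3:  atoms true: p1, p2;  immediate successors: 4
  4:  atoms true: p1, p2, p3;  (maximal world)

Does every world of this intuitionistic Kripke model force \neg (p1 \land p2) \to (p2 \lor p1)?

0 \Vdash \neg (p1 \land p2) \to (p2 \lor p1) vacuously: no world accessible from 0 forces the antecedent \neg (p1 \land p2).
Since the root 0 forces \neg (p1 \land p2) \to (p2 \lor p1) and forcing is persistent (monotone upward), every world forces it.

Yes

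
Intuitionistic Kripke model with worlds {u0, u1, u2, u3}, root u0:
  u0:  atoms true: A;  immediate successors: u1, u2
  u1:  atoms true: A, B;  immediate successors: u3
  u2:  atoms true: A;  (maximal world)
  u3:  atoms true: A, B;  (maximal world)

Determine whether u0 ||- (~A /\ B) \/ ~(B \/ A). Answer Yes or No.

No

u0 ||-/- (~A /\ B) \/ ~(B \/ A): neither disjunct is forced at u0.
u0 ||-/- ~A /\ B since u0 fails ~A.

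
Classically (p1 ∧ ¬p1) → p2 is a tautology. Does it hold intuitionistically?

This is an instance of ex falso quodlibet, which is intuitionistically derivable.
No world can force both p1 and ¬p1, so the antecedent p1 ∧ ¬p1 is never forced and the implication holds vacuously at every world.

Yes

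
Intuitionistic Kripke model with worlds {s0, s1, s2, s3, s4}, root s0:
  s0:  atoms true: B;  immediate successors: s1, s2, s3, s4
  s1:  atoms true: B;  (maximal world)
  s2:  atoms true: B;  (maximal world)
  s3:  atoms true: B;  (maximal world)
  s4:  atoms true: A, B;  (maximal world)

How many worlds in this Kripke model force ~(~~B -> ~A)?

1

s0: does not force it — s0 ||-/- ~(~~B -> ~A) since s1 is accessible from s0 and s1 ||- ~~B -> ~A.
s1: does not force it.
s2: does not force it.
s3: does not force it.
s4: forces it.
Worlds forcing the formula: {s4}.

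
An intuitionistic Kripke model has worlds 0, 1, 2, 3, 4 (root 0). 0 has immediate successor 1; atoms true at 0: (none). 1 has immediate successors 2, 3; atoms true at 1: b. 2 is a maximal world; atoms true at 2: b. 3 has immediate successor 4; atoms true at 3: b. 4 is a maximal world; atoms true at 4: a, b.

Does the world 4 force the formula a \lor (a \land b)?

4 \Vdash a \lor (a \land b) via the disjunct a.

Yes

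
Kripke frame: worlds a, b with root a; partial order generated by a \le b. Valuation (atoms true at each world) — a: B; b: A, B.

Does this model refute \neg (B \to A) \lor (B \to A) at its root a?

a \nVdash \neg (B \to A) \lor (B \to A): neither disjunct is forced at a.
a \nVdash \neg (B \to A) since b is accessible from a and b \Vdash B \to A.
b \Vdash B \to A: every world accessible from b that forces B (namely b) also forces A.
So the root a does not force \neg (B \to A) \lor (B \to A); the model is a countermodel.

Yes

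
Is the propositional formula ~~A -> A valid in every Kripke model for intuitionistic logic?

This is double-negation elimination, which is not intuitionistically valid.
A Kripke countermodel: worlds s0, s1; order generated by s0 <= s1; atoms true at each world — s0:{}; s1:{A}.
s0 ||-/- ~~A -> A: already at s0 itself, s0 ||- ~~A but s0 ||-/- A.
s0 lacks atom A, so s0 ||-/- A.
So the root s0 does not force the formula.

No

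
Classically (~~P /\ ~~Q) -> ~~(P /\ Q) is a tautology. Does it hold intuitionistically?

Yes

This is the distribution of double negation over conjunction, which is intuitionistically derivable.
Assume ~~P, ~~Q, and ~(P /\ Q). From P we'd get ~Q (since P /\ Q is refuted), contradicting ~~Q; so ~P, contradicting ~~P.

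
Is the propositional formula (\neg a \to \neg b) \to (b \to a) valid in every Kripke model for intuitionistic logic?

This is the converse of contraposition, which is not intuitionistically valid.
A Kripke countermodel: worlds w0, w1; order generated by w0 \le w1; atoms true at each world — w0:{b}; w1:{a,b}.
w0 \nVdash (\neg a \to \neg b) \to (b \to a): already at w0 itself, w0 \Vdash \neg a \to \neg b but w0 \nVdash b \to a.
w0 \nVdash b \to a: already at w0 itself, w0 \Vdash b but w0 \nVdash a.
w0 lacks atom a, so w0 \nVdash a.
So the root w0 does not force the formula.

No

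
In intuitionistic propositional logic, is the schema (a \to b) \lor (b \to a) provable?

This is the Gödel–Dummett linearity axiom, which is not intuitionistically valid.
A Kripke countermodel: worlds u0, u1, u2; order generated by u0 \le u1, u0 \le u2; atoms true at each world — u0:{}; u1:{a}; u2:{b}.
u0 \nVdash (a \to b) \lor (b \to a): neither disjunct is forced at u0.
u0 \nVdash a \to b: at the accessible world u1, u1 \Vdash a but u1 \nVdash b.
u1 lacks atom b, so u1 \nVdash b.
So the root u0 does not force the formula.

No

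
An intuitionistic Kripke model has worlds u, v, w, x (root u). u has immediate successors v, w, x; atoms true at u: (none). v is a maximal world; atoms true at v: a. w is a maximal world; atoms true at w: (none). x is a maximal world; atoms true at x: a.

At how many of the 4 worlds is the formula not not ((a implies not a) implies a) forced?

u: does not force it — u does not force not not ((a implies not a) implies a) since w is accessible from u and w forces not ((a implies not a) implies a).
v: forces it.
w: does not force it.
x: forces it.
Worlds forcing the formula: {v, x}.

2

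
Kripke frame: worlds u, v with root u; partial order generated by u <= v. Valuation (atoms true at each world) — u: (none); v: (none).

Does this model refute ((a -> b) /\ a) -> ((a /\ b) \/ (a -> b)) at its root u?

u ||- ((a -> b) /\ a) -> ((a /\ b) \/ (a -> b)) vacuously: no world accessible from u forces the antecedent (a -> b) /\ a.
So the root u forces ((a -> b) /\ a) -> ((a /\ b) \/ (a -> b)); the model is not a countermodel.

No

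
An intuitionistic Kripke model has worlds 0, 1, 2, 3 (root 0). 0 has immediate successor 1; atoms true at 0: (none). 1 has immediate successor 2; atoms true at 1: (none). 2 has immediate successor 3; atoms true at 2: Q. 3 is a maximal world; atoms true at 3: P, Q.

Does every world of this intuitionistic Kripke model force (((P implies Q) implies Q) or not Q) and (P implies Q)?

No

Not every world: 0 does not force (((P implies Q) implies Q) or not Q) and (P implies Q).
0 does not force (((P implies Q) implies Q) or not Q) and (P implies Q) since 0 fails ((P implies Q) implies Q) or not Q.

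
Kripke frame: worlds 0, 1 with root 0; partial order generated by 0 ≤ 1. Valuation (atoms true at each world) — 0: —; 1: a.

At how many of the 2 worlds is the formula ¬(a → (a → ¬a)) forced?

0: forces it.
1: forces it.
Worlds forcing the formula: {0, 1}.

2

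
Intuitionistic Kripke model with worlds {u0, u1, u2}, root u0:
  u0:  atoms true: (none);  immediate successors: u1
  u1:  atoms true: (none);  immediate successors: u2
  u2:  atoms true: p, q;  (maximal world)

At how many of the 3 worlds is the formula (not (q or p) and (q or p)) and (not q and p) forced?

u0: does not force it — u0 does not force (not (q or p) and (q or p)) and (not q and p) since u0 fails not (q or p) and (q or p).
u1: does not force it — u1 does not force (not (q or p) and (q or p)) and (not q and p) since u1 fails not (q or p) and (q or p).
u2: does not force it.
Worlds forcing the formula: { }.

0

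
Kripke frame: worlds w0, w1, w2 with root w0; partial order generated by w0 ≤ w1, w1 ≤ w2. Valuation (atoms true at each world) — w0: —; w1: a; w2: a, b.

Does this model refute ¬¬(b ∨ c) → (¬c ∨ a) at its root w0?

w0 ⊩ ¬¬(b ∨ c) → (¬c ∨ a): every world accessible from w0 that forces ¬¬(b ∨ c) (namely w0, w1, w2) also forces ¬c ∨ a.
So the root w0 forces ¬¬(b ∨ c) → (¬c ∨ a); the model is not a countermodel.

No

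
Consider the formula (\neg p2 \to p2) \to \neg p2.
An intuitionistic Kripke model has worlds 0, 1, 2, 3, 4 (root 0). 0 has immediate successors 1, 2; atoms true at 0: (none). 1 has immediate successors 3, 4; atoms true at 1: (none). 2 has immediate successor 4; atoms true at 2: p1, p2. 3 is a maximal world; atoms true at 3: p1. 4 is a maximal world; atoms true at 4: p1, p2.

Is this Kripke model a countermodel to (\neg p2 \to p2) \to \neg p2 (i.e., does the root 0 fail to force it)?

Yes

0 \nVdash (\neg p2 \to p2) \to \neg p2: at the accessible world 2, 2 \Vdash \neg p2 \to p2 but 2 \nVdash \neg p2.
2 \nVdash \neg p2 since 2 is accessible from 2 and 2 \Vdash p2.
So the root 0 does not force (\neg p2 \to p2) \to \neg p2; the model is a countermodel.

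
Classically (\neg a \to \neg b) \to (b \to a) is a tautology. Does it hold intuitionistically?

No

This is the converse of contraposition, which is not intuitionistically valid.
A Kripke countermodel: worlds u, v; order generated by u \le v; atoms true at each world — u:{b}; v:{a,b}.
u \nVdash (\neg a \to \neg b) \to (b \to a): already at u itself, u \Vdash \neg a \to \neg b but u \nVdash b \to a.
u \nVdash b \to a: already at u itself, u \Vdash b but u \nVdash a.
u lacks atom a, so u \nVdash a.
So the root u does not force the formula.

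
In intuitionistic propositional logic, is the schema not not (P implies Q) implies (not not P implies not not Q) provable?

This is the distribution of double negation over implication, which is intuitionistically derivable.
Assume not not (P implies Q) and not not P; suppose not Q. Then P implies Q would give not P (by contraposition), contradicting not not P; so not (P implies Q), contradicting not not (P implies Q). Hence not not Q.

Yes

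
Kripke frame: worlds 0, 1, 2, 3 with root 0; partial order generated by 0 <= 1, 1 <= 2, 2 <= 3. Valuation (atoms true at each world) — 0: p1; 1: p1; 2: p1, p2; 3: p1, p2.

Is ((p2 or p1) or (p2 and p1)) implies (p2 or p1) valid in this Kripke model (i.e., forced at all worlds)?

0 forces ((p2 or p1) or (p2 and p1)) implies (p2 or p1): every world accessible from 0 that forces (p2 or p1) or (p2 and p1) (namely 0, 1, 2, 3) also forces p2 or p1.
Since the root 0 forces ((p2 or p1) or (p2 and p1)) implies (p2 or p1) and forcing is persistent (monotone upward), every world forces it.

Yes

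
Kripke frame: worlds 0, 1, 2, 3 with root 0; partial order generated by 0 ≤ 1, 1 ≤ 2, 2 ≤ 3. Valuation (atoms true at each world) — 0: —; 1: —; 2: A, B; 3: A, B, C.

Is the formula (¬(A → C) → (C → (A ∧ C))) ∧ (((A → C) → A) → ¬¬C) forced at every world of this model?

0 ⊩ (¬(A → C) → (C → (A ∧ C))) ∧ (((A → C) → A) → ¬¬C) since 0 forces both conjuncts.
Since the root 0 forces (¬(A → C) → (C → (A ∧ C))) ∧ (((A → C) → A) → ¬¬C) and forcing is persistent (monotone upward), every world forces it.

Yes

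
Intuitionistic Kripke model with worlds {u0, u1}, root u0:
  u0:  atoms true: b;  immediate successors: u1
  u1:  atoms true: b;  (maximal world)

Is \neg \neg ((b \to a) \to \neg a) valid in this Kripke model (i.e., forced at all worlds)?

Yes

u0 \Vdash \neg \neg ((b \to a) \to \neg a): no world accessible from u0 forces \neg ((b \to a) \to \neg a).
Since the root u0 forces \neg \neg ((b \to a) \to \neg a) and forcing is persistent (monotone upward), every world forces it.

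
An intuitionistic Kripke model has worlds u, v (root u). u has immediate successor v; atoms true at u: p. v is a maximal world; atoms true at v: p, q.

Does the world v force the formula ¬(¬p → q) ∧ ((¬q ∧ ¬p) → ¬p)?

No

v ⊮ ¬(¬p → q) ∧ ((¬q ∧ ¬p) → ¬p) since v fails ¬(¬p → q).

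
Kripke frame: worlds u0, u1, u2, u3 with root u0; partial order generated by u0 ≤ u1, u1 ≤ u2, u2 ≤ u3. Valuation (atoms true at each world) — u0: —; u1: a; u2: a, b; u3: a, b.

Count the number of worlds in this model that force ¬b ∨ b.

2

u0: does not force it — u0 ⊮ ¬b ∨ b: neither disjunct is forced at u0.
u1: does not force it.
u2: forces it.
u3: forces it.
Worlds forcing the formula: {u2, u3}.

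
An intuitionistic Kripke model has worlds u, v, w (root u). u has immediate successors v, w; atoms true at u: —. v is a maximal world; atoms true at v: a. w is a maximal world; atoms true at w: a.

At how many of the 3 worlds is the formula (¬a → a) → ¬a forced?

0

u: does not force it — u ⊮ (¬a → a) → ¬a: already at u itself, u ⊩ ¬a → a but u ⊮ ¬a.
v: does not force it — v ⊮ (¬a → a) → ¬a: already at v itself, v ⊩ ¬a → a but v ⊮ ¬a.
w: does not force it — w ⊮ (¬a → a) → ¬a: already at w itself, w ⊩ ¬a → a but w ⊮ ¬a.
Worlds forcing the formula: { }.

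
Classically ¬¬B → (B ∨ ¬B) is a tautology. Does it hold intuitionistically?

No

This is a variant of double-negation elimination (deriving excluded middle from double negation), which is not intuitionistically valid.
A Kripke countermodel: worlds w0, w1; order generated by w0 ≤ w1; atoms true at each world — w0:{}; w1:{B}.
w0 ⊮ ¬¬B → (B ∨ ¬B): already at w0 itself, w0 ⊩ ¬¬B but w0 ⊮ B ∨ ¬B.
w0 ⊮ B ∨ ¬B: neither disjunct is forced at w0.
w0 lacks atom B, so w0 ⊮ B.
So the root w0 does not force the formula.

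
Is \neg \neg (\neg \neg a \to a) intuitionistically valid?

Yes

This is the double negation of double-negation elimination, which is intuitionistically derivable.
By Glivenko's theorem the double negation of any classical propositional tautology is intuitionistically provable; \neg \neg a \to a is classically a tautology.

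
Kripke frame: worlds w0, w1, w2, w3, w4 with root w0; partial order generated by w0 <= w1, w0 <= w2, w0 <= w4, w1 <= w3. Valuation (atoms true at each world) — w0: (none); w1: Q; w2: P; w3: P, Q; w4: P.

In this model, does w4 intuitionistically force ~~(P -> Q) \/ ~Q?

Yes

w4 ||- ~~(P -> Q) \/ ~Q via the disjunct ~Q.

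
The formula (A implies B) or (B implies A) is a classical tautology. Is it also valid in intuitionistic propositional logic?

No

This is the Gödel–Dummett linearity axiom, which is not intuitionistically valid.
A Kripke countermodel: worlds s0, s1, s2; order generated by s0 <= s1, s0 <= s2; atoms true at each world — s0:{}; s1:{A}; s2:{B}.
s0 does not force (A implies B) or (B implies A): neither disjunct is forced at s0.
s0 does not force A implies B: at the accessible world s1, s1 forces A but s1 does not force B.
s1 lacks atom B, so s1 does not force B.
So the root s0 does not force the formula.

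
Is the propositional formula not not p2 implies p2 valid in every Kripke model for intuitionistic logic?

This is double-negation elimination, which is not intuitionistically valid.
A Kripke countermodel: worlds 0, 1; order generated by 0 <= 1; atoms true at each world — 0:{}; 1:{p2}.
0 does not force not not p2 implies p2: already at 0 itself, 0 forces not not p2 but 0 does not force p2.
0 lacks atom p2, so 0 does not force p2.
So the root 0 does not force the formula.

No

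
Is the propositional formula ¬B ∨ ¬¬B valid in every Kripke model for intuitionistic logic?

No

This is the weak law of excluded middle, which is not intuitionistically valid.
A Kripke countermodel: worlds a, b, c; order generated by a ≤ b, a ≤ c; atoms true at each world — a:{}; b:{B}; c:{}.
a ⊮ ¬B ∨ ¬¬B: neither disjunct is forced at a.
a ⊮ ¬B since b is accessible from a and b ⊩ B.
So the root a does not force the formula.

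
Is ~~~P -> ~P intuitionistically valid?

Yes

This is triple-negation reduction, which is intuitionistically derivable.
Assume ~~~P and suppose P. Then ~~P (double-negation introduction), contradicting ~~~P. So ~P.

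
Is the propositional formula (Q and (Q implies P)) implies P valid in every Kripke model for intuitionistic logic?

Yes

This is modus ponens in implicational form, which is intuitionistically derivable.
If a world forces Q and Q implies P, then applying the implication at that world (which is accessible from itself) gives P.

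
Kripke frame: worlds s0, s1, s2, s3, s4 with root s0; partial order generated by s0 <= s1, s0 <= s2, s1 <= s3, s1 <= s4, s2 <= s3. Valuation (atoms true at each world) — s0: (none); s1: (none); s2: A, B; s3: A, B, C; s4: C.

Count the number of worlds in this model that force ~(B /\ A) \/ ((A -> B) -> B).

s0: does not force it — s0 ||-/- ~(B /\ A) \/ ((A -> B) -> B): neither disjunct is forced at s0.
s1: does not force it.
s2: forces it.
s3: forces it.
s4: forces it.
Worlds forcing the formula: {s2, s3, s4}.

3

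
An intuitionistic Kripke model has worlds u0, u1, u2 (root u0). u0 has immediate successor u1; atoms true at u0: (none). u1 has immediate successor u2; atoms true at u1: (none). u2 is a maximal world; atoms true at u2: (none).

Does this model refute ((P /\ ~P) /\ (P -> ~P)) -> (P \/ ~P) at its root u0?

u0 ||- ((P /\ ~P) /\ (P -> ~P)) -> (P \/ ~P) vacuously: no world accessible from u0 forces the antecedent (P /\ ~P) /\ (P -> ~P).
So the root u0 forces ((P /\ ~P) /\ (P -> ~P)) -> (P \/ ~P); the model is not a countermodel.

No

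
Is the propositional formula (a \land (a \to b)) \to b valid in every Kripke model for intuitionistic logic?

This is modus ponens in implicational form, which is intuitionistically derivable.
If a world forces a and a \to b, then applying the implication at that world (which is accessible from itself) gives b.

Yes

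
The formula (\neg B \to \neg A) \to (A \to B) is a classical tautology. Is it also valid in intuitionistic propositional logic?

This is the converse of contraposition, which is not intuitionistically valid.
A Kripke countermodel: worlds 0, 1; order generated by 0 \le 1; atoms true at each world — 0:{A}; 1:{A,B}.
0 \nVdash (\neg B \to \neg A) \to (A \to B): already at 0 itself, 0 \Vdash \neg B \to \neg A but 0 \nVdash A \to B.
0 \nVdash A \to B: already at 0 itself, 0 \Vdash A but 0 \nVdash B.
0 lacks atom B, so 0 \nVdash B.
So the root 0 does not force the formula.

No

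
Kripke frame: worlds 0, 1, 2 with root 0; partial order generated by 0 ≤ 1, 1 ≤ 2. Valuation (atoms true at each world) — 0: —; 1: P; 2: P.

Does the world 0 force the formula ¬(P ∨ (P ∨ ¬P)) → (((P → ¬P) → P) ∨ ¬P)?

Yes

0 ⊩ ¬(P ∨ (P ∨ ¬P)) → (((P → ¬P) → P) ∨ ¬P) vacuously: no world accessible from 0 forces the antecedent ¬(P ∨ (P ∨ ¬P)).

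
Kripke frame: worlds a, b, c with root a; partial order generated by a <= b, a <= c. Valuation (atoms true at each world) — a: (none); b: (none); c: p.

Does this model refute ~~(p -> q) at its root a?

Yes

a ||-/- ~~(p -> q) since c is accessible from a and c ||- ~(p -> q).
c ||- ~(p -> q): no world accessible from c forces p -> q.
So the root a does not force ~~(p -> q); the model is a countermodel.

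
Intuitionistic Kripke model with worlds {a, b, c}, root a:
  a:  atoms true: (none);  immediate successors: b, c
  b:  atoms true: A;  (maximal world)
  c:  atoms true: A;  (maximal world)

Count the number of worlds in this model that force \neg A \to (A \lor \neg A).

a: forces it.
b: forces it.
c: forces it.
Worlds forcing the formula: {a, b, c}.

3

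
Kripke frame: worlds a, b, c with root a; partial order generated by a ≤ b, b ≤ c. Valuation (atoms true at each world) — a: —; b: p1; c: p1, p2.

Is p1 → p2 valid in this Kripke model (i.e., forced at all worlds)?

Not every world: a ⊮ p1 → p2.
a ⊮ p1 → p2: at the accessible world b, b ⊩ p1 but b ⊮ p2.
b lacks atom p2, so b ⊮ p2.

No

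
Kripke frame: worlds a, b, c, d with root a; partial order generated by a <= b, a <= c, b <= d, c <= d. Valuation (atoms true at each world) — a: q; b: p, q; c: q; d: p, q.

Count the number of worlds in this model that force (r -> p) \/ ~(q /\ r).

a: forces it.
b: forces it.
c: forces it.
d: forces it.
Worlds forcing the formula: {a, b, c, d}.

4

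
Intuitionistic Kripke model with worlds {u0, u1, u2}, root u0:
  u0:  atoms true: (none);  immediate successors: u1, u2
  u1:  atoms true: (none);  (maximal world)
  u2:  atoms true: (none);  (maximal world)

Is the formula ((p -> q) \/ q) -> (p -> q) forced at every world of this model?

Yes

u0 ||- ((p -> q) \/ q) -> (p -> q): every world accessible from u0 that forces (p -> q) \/ q (namely u0, u1, u2) also forces p -> q.
Since the root u0 forces ((p -> q) \/ q) -> (p -> q) and forcing is persistent (monotone upward), every world forces it.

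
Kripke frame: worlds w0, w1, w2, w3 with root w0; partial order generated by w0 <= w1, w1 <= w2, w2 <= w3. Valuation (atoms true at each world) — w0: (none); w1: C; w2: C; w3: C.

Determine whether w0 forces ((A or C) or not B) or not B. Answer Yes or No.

Yes

w0 forces ((A or C) or not B) or not B via the disjunct (A or C) or not B.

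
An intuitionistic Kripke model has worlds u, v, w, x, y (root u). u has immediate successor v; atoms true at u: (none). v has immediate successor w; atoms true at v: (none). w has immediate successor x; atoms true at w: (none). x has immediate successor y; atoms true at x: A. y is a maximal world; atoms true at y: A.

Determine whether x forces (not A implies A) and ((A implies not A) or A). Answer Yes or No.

x forces (not A implies A) and ((A implies not A) or A) since x forces both conjuncts.

Yes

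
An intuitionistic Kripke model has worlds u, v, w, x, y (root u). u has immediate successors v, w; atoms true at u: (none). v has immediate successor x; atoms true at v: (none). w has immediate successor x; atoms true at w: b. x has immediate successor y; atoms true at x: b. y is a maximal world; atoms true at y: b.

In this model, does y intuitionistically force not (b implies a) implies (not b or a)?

No

y does not force not (b implies a) implies (not b or a): already at y itself, y forces not (b implies a) but y does not force not b or a.
y does not force not b or a: neither disjunct is forced at y.
y does not force not b since y is accessible from y and y forces b.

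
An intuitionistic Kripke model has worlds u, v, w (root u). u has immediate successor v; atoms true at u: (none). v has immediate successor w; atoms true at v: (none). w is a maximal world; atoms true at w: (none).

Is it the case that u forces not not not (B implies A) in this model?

u does not force not not not (B implies A) since u is accessible from u and u forces not not (B implies A).
u forces not not (B implies A): no world accessible from u forces not (B implies A).

No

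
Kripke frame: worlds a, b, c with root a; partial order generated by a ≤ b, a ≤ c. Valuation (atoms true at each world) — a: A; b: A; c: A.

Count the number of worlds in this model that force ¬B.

a: forces it.
b: forces it.
c: forces it.
Worlds forcing the formula: {a, b, c}.

3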